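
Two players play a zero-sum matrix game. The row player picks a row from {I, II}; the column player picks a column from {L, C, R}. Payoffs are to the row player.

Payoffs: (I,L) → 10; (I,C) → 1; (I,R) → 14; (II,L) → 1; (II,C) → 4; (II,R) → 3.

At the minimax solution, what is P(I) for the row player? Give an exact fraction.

Row minima: I → 1, II → 1; maximin = 1.
Column maxima: L → 10, C → 4, R → 14; minimax = 4.
1 ≠ 4, so there is no saddle point; optimal play is mixed.
R is strictly dominated by L (it gives the row player strictly more in every row), so the column player never plays it.
On the remaining 2×2 (I, II vs L, C):
Let the row player play I with probability p. Expected payoff against L: 10p + 1(1−p) = 9p + 1; against C: 1p + 4(1−p) = −3p + 4.
Setting these equal: 9p + 1 = −3p + 4 ⇒ 12p = 3 ⇒ p = 1/4, and the value is (9)·(1/4) + 1 = 13/4.
For the column player: with q = P(L), equating I's and II's payoffs gives 9q + 1 = −3q + 4 ⇒ q = 1/4.

1/4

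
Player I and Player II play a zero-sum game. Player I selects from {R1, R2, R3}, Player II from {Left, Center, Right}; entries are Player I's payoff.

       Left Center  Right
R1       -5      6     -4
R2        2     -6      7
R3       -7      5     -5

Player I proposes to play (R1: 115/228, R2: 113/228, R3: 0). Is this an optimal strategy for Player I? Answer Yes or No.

Against Left this mix gives (115/228)·(-5) + (113/228)·2 = -349/228.
Against Center this mix gives (115/228)·6 + (113/228)·(-6) = 1/19.
Against Right this mix gives (115/228)·(-4) + (113/228)·7 = 331/228.
Player II will play Left, holding Player I to -349/228. Shifting weight toward the row that does better against Left would raise this floor (the equalizing mix achieves -18/19 against both Left and Center), so the proposed strategy is not optimal.

No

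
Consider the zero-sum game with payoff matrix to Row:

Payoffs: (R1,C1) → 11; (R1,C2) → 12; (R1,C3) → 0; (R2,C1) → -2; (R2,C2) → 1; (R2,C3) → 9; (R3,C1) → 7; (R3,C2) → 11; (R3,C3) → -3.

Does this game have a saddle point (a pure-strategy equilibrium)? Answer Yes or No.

No

Row minima: R1 → 0, R2 → -2, R3 → -3; maximin = 0.
Column maxima: C1 → 11, C2 → 12, C3 → 9; minimax = 9.
0 ≠ 9, so no pure-strategy equilibrium exists.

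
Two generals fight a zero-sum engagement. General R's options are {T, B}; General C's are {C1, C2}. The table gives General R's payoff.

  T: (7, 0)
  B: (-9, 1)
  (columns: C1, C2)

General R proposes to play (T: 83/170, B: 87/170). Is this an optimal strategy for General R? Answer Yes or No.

Against C1 this mix gives (83/170)·7 + (87/170)·(-9) = -101/85.
Against C2 this mix gives (83/170)·0 + (87/170)·1 = 87/170.
General C will play C1, holding General R to -101/85. Shifting weight toward the row that does better against C1 would raise this floor (the equalizing mix achieves 7/17 against both C1 and C2), so the proposed strategy is not optimal.

No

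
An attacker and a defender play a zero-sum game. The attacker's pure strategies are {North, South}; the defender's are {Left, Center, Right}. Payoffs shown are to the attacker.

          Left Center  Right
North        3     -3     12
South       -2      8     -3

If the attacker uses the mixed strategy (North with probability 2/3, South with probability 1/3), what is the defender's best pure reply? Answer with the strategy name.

Center

If the defender plays Left, the attacker's expected payoff is (2/3)·3 + (1/3)·(-2) = 4/3.
If the defender plays Center, the attacker's expected payoff is (2/3)·(-3) + (1/3)·8 = 2/3.
If the defender plays Right, the attacker's expected payoff is (2/3)·12 + (1/3)·(-3) = 7.
The defender minimizes the attacker's payoff; the smallest is 2/3, so the best response is Center.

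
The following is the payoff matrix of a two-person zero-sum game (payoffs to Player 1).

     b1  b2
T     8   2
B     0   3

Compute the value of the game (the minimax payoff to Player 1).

Row minima: T → 2, B → 0; maximin = 2.
Column maxima: b1 → 8, b2 → 3; minimax = 3.
2 ≠ 3, so there is no saddle point; optimal play is mixed.
Let Player 1 play T with probability p. Expected payoff against b1: 8p + 0(1−p) = 8p; against b2: 2p + 3(1−p) = −p + 3.
Setting these equal: 8p = −p + 3 ⇒ 9p = 3 ⇒ p = 1/3, and the value is (8)·(1/3) = 8/3.
For Player 2: with q = P(b1), equating T's and B's payoffs gives 6q + 2 = −3q + 3 ⇒ q = 1/9.

8/3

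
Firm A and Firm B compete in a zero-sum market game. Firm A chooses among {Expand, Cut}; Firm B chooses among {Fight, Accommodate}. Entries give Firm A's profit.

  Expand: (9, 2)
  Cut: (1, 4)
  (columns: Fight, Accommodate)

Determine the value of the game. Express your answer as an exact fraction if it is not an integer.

Row minima: Expand → 2, Cut → 1; maximin = 2.
Column maxima: Fight → 9, Accommodate → 4; minimax = 4.
2 ≠ 4, so there is no saddle point; optimal play is mixed.
Let Firm A play Expand with probability p. Expected payoff against Fight: 9p + 1(1−p) = 8p + 1; against Accommodate: 2p + 4(1−p) = −2p + 4.
Setting these equal: 8p + 1 = −2p + 4 ⇒ 10p = 3 ⇒ p = 3/10, and the value is (8)·(3/10) + 1 = 17/5.
For Firm B: with q = P(Fight), equating Expand's and Cut's payoffs gives 7q + 2 = −3q + 4 ⇒ q = 1/5.

17/5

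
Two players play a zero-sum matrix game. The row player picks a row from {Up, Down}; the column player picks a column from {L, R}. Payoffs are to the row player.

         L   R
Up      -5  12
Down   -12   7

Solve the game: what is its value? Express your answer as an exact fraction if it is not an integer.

Row minima: Up → -5, Down → -12; maximin = -5.
Column maxima: L → -5, R → 12; minimax = -5.
Since maximin = minimax = -5, there is a saddle point and the value is -5.

-5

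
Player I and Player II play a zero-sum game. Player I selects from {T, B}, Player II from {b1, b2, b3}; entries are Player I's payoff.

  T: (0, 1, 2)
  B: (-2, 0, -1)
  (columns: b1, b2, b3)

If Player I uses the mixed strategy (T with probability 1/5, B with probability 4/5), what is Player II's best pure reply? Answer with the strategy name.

If Player II plays b1, Player I's expected payoff is (1/5)·0 + (4/5)·(-2) = -8/5.
If Player II plays b2, Player I's expected payoff is (1/5)·1 + (4/5)·0 = 1/5.
If Player II plays b3, Player I's expected payoff is (1/5)·2 + (4/5)·(-1) = -2/5.
Player II minimizes Player I's payoff; the smallest is -8/5, so the best response is b1.

b1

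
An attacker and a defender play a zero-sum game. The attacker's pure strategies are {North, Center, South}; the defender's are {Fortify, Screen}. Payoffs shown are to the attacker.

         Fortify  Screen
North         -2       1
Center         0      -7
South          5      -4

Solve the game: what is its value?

Row minima: North → -2, Center → -7, South → -4; maximin = -2.
Column maxima: Fortify → 5, Screen → 1; minimax = 1.
-2 ≠ 1, so there is no saddle point; optimal play is mixed.
Center is strictly dominated by South, so the attacker never plays it.
On the remaining 2×2 (North, South vs Fortify, Screen):
Let the attacker play North with probability p. Expected payoff against Fortify: (-2)p + 5(1−p) = −7p + 5; against Screen: 1p + (-4)(1−p) = 5p − 4.
Setting these equal: −7p + 5 = 5p − 4 ⇒ −12p = -9 ⇒ p = 3/4, and the value is (-7)·(3/4) + 5 = -1/4.
For the defender: with q = P(Fortify), equating North's and South's payoffs gives −3q + 1 = 9q − 4 ⇒ q = 5/12.

-1/4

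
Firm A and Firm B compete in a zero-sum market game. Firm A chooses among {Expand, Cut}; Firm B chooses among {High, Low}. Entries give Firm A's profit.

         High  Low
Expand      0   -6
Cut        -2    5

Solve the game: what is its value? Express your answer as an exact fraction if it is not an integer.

Row minima: Expand → -6, Cut → -2; maximin = -2.
Column maxima: High → 0, Low → 5; minimax = 0.
-2 ≠ 0, so there is no saddle point; optimal play is mixed.
Let Firm A play Expand with probability p. Expected payoff against High: 0p + (-2)(1−p) = 2p − 2; against Low: (-6)p + 5(1−p) = −11p + 5.
Setting these equal: 2p − 2 = −11p + 5 ⇒ 13p = 7 ⇒ p = 7/13, and the value is (2)·(7/13) − 2 = -12/13.
For Firm B: with q = P(High), equating Expand's and Cut's payoffs gives 6q − 6 = −7q + 5 ⇒ q = 11/13.

-12/13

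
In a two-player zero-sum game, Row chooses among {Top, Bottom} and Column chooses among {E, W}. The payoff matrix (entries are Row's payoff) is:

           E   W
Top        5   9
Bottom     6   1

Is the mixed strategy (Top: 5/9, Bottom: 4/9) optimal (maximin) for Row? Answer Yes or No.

Against E this mix gives (5/9)·5 + (4/9)·6 = 49/9.
Against W this mix gives (5/9)·9 + (4/9)·1 = 49/9.
All of Column's active replies (E, W) yield 49/9, and no column does worse for Row. The mix makes Column indifferent and guarantees 49/9, so it is optimal.

Yes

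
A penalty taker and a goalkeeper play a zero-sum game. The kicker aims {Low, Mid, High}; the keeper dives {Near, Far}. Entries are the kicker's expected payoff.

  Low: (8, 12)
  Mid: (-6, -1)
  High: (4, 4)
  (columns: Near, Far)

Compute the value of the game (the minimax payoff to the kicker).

8

Row minima: Low → 8, Mid → -6, High → 4; maximin = 8.
Column maxima: Near → 8, Far → 12; minimax = 8.
Since maximin = minimax = 8, there is a saddle point and the value is 8.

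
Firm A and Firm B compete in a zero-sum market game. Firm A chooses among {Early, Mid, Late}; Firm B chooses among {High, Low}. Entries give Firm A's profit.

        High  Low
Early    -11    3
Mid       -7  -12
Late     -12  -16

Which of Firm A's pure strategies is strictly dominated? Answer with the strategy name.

Late

Early gives a strictly higher payoff than Late against every column: -11 > -12, 3 > -16.
So Late is strictly dominated and Firm A never plays it.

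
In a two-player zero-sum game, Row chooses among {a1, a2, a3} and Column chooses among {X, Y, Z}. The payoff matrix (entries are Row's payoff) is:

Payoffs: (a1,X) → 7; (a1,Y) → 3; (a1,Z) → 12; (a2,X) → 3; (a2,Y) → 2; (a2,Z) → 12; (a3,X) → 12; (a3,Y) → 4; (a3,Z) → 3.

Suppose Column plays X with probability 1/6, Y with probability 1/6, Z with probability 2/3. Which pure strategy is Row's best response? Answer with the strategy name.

a1

Expected payoff of a1: (1/6)·7 + (1/6)·3 + (2/3)·12 = 29/3.
Expected payoff of a2: (1/6)·3 + (1/6)·2 + (2/3)·12 = 53/6.
Expected payoff of a3: (1/6)·12 + (1/6)·4 + (2/3)·3 = 14/3.
The largest is 29/3, so Row's best response is a1.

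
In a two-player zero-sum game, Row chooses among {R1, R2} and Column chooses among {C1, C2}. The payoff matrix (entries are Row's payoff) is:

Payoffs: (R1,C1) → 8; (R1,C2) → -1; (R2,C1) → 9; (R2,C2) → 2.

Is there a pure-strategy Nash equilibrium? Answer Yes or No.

Row minima: R1 → -1, R2 → 2; maximin = 2.
Column maxima: C1 → 9, C2 → 2; minimax = 2.
maximin = minimax = 2, so a saddle point exists.

Yes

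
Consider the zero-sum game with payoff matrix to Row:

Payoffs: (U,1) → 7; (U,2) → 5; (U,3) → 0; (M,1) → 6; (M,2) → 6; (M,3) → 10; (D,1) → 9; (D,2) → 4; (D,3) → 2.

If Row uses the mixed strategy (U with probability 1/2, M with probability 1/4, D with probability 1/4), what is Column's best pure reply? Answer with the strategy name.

If Column plays 1, Row's expected payoff is (1/2)·7 + (1/4)·6 + (1/4)·9 = 29/4.
If Column plays 2, Row's expected payoff is (1/2)·5 + (1/4)·6 + (1/4)·4 = 5.
If Column plays 3, Row's expected payoff is (1/2)·0 + (1/4)·10 + (1/4)·2 = 3.
Column minimizes Row's payoff; the smallest is 3, so the best response is 3.

3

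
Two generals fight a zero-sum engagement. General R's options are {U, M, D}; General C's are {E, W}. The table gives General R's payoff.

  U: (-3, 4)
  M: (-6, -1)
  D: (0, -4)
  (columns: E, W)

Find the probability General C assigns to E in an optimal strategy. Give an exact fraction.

8/11

Row minima: U → -3, M → -6, D → -4; maximin = -3.
Column maxima: E → 0, W → 4; minimax = 0.
-3 ≠ 0, so there is no saddle point; optimal play is mixed.
M is strictly dominated by U, so General R never plays it.
On the remaining 2×2 (U, D vs E, W):
Let General R play U with probability p. Expected payoff against E: (-3)p + 0(1−p) = −3p; against W: 4p + (-4)(1−p) = 8p − 4.
Setting these equal: −3p = 8p − 4 ⇒ −11p = -4 ⇒ p = 4/11, and the value is (-3)·(4/11) = -12/11.
For General C: with q = P(E), equating U's and D's payoffs gives −7q + 4 = 4q − 4 ⇒ q = 8/11.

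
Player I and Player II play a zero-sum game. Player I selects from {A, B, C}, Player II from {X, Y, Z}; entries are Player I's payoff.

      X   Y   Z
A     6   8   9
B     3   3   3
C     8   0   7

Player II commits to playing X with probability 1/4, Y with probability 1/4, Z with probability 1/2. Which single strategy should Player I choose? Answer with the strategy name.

Expected payoff of A: (1/4)·6 + (1/4)·8 + (1/2)·9 = 8.
Expected payoff of B: (1/4)·3 + (1/4)·3 + (1/2)·3 = 3.
Expected payoff of C: (1/4)·8 + (1/4)·0 + (1/2)·7 = 11/2.
The largest is 8, so Player I's best response is A.

A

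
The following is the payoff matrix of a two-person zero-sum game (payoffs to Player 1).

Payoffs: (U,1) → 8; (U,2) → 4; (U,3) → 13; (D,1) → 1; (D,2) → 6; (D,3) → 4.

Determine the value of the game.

Row minima: U → 4, D → 1; maximin = 4.
Column maxima: 1 → 8, 2 → 6, 3 → 13; minimax = 6.
4 ≠ 6, so there is no saddle point; optimal play is mixed.
3 is strictly dominated by 1 (it gives Player 1 strictly more in every row), so Player 2 never plays it.
On the remaining 2×2 (U, D vs 1, 2):
Let Player 1 play U with probability p. Expected payoff against 1: 8p + 1(1−p) = 7p + 1; against 2: 4p + 6(1−p) = −2p + 6.
Setting these equal: 7p + 1 = −2p + 6 ⇒ 9p = 5 ⇒ p = 5/9, and the value is (7)·(5/9) + 1 = 44/9.
For Player 2: with q = P(1), equating U's and D's payoffs gives 4q + 4 = −5q + 6 ⇒ q = 2/9.

44/9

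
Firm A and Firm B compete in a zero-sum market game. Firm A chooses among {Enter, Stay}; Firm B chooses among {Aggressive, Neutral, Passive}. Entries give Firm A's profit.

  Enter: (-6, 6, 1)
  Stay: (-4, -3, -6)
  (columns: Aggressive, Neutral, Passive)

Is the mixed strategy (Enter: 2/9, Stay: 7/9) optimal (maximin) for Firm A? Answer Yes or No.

Yes

Against Aggressive this mix gives (2/9)·(-6) + (7/9)·(-4) = -40/9.
Against Neutral this mix gives (2/9)·6 + (7/9)·(-3) = -1.
Against Passive this mix gives (2/9)·1 + (7/9)·(-6) = -40/9.
All of Firm B's active replies (Aggressive, Passive) yield -40/9, and no column does worse for Firm A. The mix makes Firm B indifferent and guarantees -40/9, so it is optimal.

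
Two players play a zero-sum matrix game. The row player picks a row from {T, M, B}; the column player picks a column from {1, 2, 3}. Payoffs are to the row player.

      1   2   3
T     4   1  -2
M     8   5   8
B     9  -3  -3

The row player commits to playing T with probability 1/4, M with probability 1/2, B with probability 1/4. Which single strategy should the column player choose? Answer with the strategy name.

If the column player plays 1, the row player's expected payoff is (1/4)·4 + (1/2)·8 + (1/4)·9 = 29/4.
If the column player plays 2, the row player's expected payoff is (1/4)·1 + (1/2)·5 + (1/4)·(-3) = 2.
If the column player plays 3, the row player's expected payoff is (1/4)·(-2) + (1/2)·8 + (1/4)·(-3) = 11/4.
The column player minimizes the row player's payoff; the smallest is 2, so the best response is 2.

2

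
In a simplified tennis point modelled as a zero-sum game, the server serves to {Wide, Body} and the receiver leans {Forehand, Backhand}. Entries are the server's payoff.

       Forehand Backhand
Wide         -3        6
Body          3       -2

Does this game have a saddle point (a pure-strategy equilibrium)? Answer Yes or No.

No

Row minima: Wide → -3, Body → -2; maximin = -2.
Column maxima: Forehand → 3, Backhand → 6; minimax = 3.
-2 ≠ 3, so no pure-strategy equilibrium exists.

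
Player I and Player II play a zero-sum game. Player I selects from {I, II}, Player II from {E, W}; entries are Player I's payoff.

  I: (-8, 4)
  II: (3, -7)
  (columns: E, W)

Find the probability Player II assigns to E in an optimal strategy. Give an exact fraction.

1/2

Row minima: I → -8, II → -7; maximin = -7.
Column maxima: E → 3, W → 4; minimax = 3.
-7 ≠ 3, so there is no saddle point; optimal play is mixed.
Let Player I play I with probability p. Expected payoff against E: (-8)p + 3(1−p) = −11p + 3; against W: 4p + (-7)(1−p) = 11p − 7.
Setting these equal: −11p + 3 = 11p − 7 ⇒ −22p = -10 ⇒ p = 5/11, and the value is (-11)·(5/11) + 3 = -2.
For Player II: with q = P(E), equating I's and II's payoffs gives −12q + 4 = 10q − 7 ⇒ q = 1/2.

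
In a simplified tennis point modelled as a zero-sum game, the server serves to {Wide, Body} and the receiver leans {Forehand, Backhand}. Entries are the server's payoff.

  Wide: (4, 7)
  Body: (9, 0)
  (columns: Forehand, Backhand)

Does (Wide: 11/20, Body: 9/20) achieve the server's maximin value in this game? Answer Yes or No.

No

Against Forehand this mix gives (11/20)·4 + (9/20)·9 = 25/4.
Against Backhand this mix gives (11/20)·7 + (9/20)·0 = 77/20.
The receiver will play Backhand, holding the server to 77/20. Shifting weight toward the row that does better against Backhand would raise this floor (the equalizing mix achieves 21/4 against both Backhand and Forehand), so the proposed strategy is not optimal.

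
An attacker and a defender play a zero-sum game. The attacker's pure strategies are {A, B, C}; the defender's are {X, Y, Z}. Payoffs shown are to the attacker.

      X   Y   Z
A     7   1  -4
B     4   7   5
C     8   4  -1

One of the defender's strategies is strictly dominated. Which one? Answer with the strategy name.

Y

Z holds the attacker's payoff strictly below Y in every row: -4 < 1, 5 < 7, -1 < 4.
So Y is strictly dominated for the defender.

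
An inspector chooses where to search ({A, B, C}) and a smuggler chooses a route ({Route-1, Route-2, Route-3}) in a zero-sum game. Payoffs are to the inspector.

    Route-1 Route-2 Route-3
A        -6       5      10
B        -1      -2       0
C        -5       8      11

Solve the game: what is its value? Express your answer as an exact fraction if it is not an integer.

-9/7

Row minima: A → -6, B → -2, C → -5; maximin = -2.
Column maxima: Route-1 → -1, Route-2 → 8, Route-3 → 11; minimax = -1.
-2 ≠ -1, so there is no saddle point; optimal play is mixed.
A is strictly dominated by C, so the inspector never plays it.
Route-3 is strictly dominated by Route-1 (it gives the inspector strictly more in every row), so the smuggler never plays it.
On the remaining 2×2 (B, C vs Route-1, Route-2):
Let the inspector play B with probability p. Expected payoff against Route-1: (-1)p + (-5)(1−p) = 4p − 5; against Route-2: (-2)p + 8(1−p) = −10p + 8.
Setting these equal: 4p − 5 = −10p + 8 ⇒ 14p = 13 ⇒ p = 13/14, and the value is (4)·(13/14) − 5 = -9/7.
For the smuggler: with q = P(Route-1), equating B's and C's payoffs gives q − 2 = −13q + 8 ⇒ q = 5/7.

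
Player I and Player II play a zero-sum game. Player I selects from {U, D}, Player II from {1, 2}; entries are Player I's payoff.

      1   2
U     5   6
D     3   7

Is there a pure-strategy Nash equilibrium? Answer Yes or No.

Row minima: U → 5, D → 3; maximin = 5.
Column maxima: 1 → 5, 2 → 7; minimax = 5.
maximin = minimax = 5, so a saddle point exists.

Yes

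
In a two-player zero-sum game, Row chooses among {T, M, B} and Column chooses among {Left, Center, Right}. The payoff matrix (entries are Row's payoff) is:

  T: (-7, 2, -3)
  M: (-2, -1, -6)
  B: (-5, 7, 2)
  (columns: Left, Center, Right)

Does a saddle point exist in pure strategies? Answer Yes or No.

Row minima: T → -7, M → -6, B → -5; maximin = -5.
Column maxima: Left → -2, Center → 7, Right → 2; minimax = -2.
-5 ≠ -2, so no pure-strategy equilibrium exists.

No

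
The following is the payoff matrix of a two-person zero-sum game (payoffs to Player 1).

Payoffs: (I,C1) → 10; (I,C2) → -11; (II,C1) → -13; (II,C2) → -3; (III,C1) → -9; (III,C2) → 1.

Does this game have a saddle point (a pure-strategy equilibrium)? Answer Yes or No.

Row minima: I → -11, II → -13, III → -9; maximin = -9.
Column maxima: C1 → 10, C2 → 1; minimax = 1.
-9 ≠ 1, so no pure-strategy equilibrium exists.

No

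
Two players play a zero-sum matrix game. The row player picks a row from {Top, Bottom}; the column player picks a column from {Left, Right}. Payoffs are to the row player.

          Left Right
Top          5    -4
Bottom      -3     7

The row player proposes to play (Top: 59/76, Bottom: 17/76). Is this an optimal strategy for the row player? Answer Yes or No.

No

Against Left this mix gives (59/76)·5 + (17/76)·(-3) = 61/19.
Against Right this mix gives (59/76)·(-4) + (17/76)·7 = -117/76.
The column player will play Right, holding the row player to -117/76. Shifting weight toward the row that does better against Right would raise this floor (the equalizing mix achieves 23/19 against both Right and Left), so the proposed strategy is not optimal.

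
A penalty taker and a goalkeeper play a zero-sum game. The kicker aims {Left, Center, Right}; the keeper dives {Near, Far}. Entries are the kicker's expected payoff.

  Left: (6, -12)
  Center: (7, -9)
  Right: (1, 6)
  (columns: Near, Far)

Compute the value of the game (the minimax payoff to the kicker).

Row minima: Left → -12, Center → -9, Right → 1; maximin = 1.
Column maxima: Near → 7, Far → 6; minimax = 6.
1 ≠ 6, so there is no saddle point; optimal play is mixed.
Left is strictly dominated by Center, so the kicker never plays it.
On the remaining 2×2 (Center, Right vs Near, Far):
Let the kicker play Center with probability p. Expected payoff against Near: 7p + 1(1−p) = 6p + 1; against Far: (-9)p + 6(1−p) = −15p + 6.
Setting these equal: 6p + 1 = −15p + 6 ⇒ 21p = 5 ⇒ p = 5/21, and the value is (6)·(5/21) + 1 = 17/7.
For the keeper: with q = P(Near), equating Center's and Right's payoffs gives 16q − 9 = −5q + 6 ⇒ q = 5/7.

17/7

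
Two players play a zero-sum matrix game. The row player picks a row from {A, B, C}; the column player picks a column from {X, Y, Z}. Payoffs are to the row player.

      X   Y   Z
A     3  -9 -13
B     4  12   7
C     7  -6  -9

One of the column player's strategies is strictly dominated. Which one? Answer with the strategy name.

Z holds the row player's payoff strictly below Y in every row: -13 < -9, 7 < 12, -9 < -6.
So Y is strictly dominated for the column player.

Y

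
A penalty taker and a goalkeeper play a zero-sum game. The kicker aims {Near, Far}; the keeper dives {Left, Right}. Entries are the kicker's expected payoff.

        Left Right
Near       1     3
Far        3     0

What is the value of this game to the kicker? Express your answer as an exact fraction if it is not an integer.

9/5

Row minima: Near → 1, Far → 0; maximin = 1.
Column maxima: Left → 3, Right → 3; minimax = 3.
1 ≠ 3, so there is no saddle point; optimal play is mixed.
Let the kicker play Near with probability p. Expected payoff against Left: 1p + 3(1−p) = −2p + 3; against Right: 3p + 0(1−p) = 3p.
Setting these equal: −2p + 3 = 3p ⇒ −5p = -3 ⇒ p = 3/5, and the value is (-2)·(3/5) + 3 = 9/5.
For the keeper: with q = P(Left), equating Near's and Far's payoffs gives −2q + 3 = 3q ⇒ q = 3/5.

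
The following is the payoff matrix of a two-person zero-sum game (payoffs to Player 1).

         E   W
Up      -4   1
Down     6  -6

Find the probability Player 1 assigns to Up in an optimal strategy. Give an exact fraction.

12/17

Row minima: Up → -4, Down → -6; maximin = -4.
Column maxima: E → 6, W → 1; minimax = 1.
-4 ≠ 1, so there is no saddle point; optimal play is mixed.
Let Player 1 play Up with probability p. Expected payoff against E: (-4)p + 6(1−p) = −10p + 6; against W: 1p + (-6)(1−p) = 7p − 6.
Setting these equal: −10p + 6 = 7p − 6 ⇒ −17p = -12 ⇒ p = 12/17, and the value is (-10)·(12/17) + 6 = -18/17.
For Player 2: with q = P(E), equating Up's and Down's payoffs gives −5q + 1 = 12q − 6 ⇒ q = 7/17.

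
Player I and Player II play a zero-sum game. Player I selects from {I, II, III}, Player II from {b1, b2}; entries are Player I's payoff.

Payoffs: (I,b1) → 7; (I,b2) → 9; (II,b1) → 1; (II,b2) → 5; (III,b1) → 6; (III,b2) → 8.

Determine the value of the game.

7

Row minima: I → 7, II → 1, III → 6; maximin = 7.
Column maxima: b1 → 7, b2 → 9; minimax = 7.
Since maximin = minimax = 7, there is a saddle point and the value is 7.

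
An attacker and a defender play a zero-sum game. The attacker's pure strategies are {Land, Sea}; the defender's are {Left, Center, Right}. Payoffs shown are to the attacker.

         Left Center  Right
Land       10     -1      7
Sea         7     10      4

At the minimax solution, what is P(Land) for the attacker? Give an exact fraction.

3/7

Row minima: Land → -1, Sea → 4; maximin = 4.
Column maxima: Left → 10, Center → 10, Right → 7; minimax = 7.
4 ≠ 7, so there is no saddle point; optimal play is mixed.
Left is strictly dominated by Right (it gives the attacker strictly more in every row), so the defender never plays it.
On the remaining 2×2 (Land, Sea vs Center, Right):
Let the attacker play Land with probability p. Expected payoff against Center: (-1)p + 10(1−p) = −11p + 10; against Right: 7p + 4(1−p) = 3p + 4.
Setting these equal: −11p + 10 = 3p + 4 ⇒ −14p = -6 ⇒ p = 3/7, and the value is (-11)·(3/7) + 10 = 37/7.
For the defender: with q = P(Center), equating Land's and Sea's payoffs gives −8q + 7 = 6q + 4 ⇒ q = 3/14.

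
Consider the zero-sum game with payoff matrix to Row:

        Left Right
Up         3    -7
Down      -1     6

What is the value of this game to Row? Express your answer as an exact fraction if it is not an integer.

11/17

Row minima: Up → -7, Down → -1; maximin = -1.
Column maxima: Left → 3, Right → 6; minimax = 3.
-1 ≠ 3, so there is no saddle point; optimal play is mixed.
Let Row play Up with probability p. Expected payoff against Left: 3p + (-1)(1−p) = 4p − 1; against Right: (-7)p + 6(1−p) = −13p + 6.
Setting these equal: 4p − 1 = −13p + 6 ⇒ 17p = 7 ⇒ p = 7/17, and the value is (4)·(7/17) − 1 = 11/17.
For Column: with q = P(Left), equating Up's and Down's payoffs gives 10q − 7 = −7q + 6 ⇒ q = 13/17.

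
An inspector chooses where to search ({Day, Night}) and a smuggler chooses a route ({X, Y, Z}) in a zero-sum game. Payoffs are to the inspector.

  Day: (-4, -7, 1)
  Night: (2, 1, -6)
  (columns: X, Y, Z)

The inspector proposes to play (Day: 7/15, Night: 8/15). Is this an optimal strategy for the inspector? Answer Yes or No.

Against X this mix gives (7/15)·(-4) + (8/15)·2 = -4/5.
Against Y this mix gives (7/15)·(-7) + (8/15)·1 = -41/15.
Against Z this mix gives (7/15)·1 + (8/15)·(-6) = -41/15.
All of the smuggler's active replies (Y, Z) yield -41/15, and no column does worse for the inspector. The mix makes the smuggler indifferent and guarantees -41/15, so it is optimal.

Yes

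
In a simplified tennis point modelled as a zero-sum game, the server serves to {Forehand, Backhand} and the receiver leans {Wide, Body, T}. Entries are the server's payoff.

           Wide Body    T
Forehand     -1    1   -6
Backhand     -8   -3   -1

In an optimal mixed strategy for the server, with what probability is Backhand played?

Row minima: Forehand → -6, Backhand → -8; maximin = -6.
Column maxima: Wide → -1, Body → 1, T → -1; minimax = -1.
-6 ≠ -1, so there is no saddle point; optimal play is mixed.
Body is strictly dominated by Wide (it gives the server strictly more in every row), so the receiver never plays it.
On the remaining 2×2 (Forehand, Backhand vs Wide, T):
Let the server play Forehand with probability p. Expected payoff against Wide: (-1)p + (-8)(1−p) = 7p − 8; against T: (-6)p + (-1)(1−p) = −5p − 1.
Setting these equal: 7p − 8 = −5p − 1 ⇒ 12p = 7 ⇒ p = 7/12, and the value is (7)·(7/12) − 8 = -47/12.
For the receiver: with q = P(Wide), equating Forehand's and Backhand's payoffs gives 5q − 6 = −7q − 1 ⇒ q = 5/12.

5/12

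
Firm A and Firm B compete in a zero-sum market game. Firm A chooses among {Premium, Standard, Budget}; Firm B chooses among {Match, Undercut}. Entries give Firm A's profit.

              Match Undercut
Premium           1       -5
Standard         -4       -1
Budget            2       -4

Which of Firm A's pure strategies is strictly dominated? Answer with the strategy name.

Budget gives a strictly higher payoff than Premium against every column: 2 > 1, -4 > -5.
So Premium is strictly dominated and Firm A never plays it.

Premium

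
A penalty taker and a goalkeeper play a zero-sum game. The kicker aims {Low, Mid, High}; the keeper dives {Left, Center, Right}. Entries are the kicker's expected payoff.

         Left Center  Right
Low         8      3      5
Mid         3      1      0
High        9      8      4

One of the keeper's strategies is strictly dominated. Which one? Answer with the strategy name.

Center holds the kicker's payoff strictly below Left in every row: 3 < 8, 1 < 3, 8 < 9.
So Left is strictly dominated for the keeper.

Left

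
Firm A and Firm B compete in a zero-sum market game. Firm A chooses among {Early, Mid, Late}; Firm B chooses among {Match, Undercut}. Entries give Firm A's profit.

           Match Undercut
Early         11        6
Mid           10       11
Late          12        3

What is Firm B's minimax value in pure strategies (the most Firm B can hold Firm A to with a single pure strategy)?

11

Column maxima: Match → 12, Undercut → 11.
The smallest of these is 11.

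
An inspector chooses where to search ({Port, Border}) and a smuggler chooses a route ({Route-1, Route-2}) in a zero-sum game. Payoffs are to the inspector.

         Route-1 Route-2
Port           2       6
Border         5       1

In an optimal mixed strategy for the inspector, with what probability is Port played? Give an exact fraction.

1/2

Row minima: Port → 2, Border → 1; maximin = 2.
Column maxima: Route-1 → 5, Route-2 → 6; minimax = 5.
2 ≠ 5, so there is no saddle point; optimal play is mixed.
Let the inspector play Port with probability p. Expected payoff against Route-1: 2p + 5(1−p) = −3p + 5; against Route-2: 6p + 1(1−p) = 5p + 1.
Setting these equal: −3p + 5 = 5p + 1 ⇒ −8p = -4 ⇒ p = 1/2, and the value is (-3)·(1/2) + 5 = 7/2.
For the smuggler: with q = P(Route-1), equating Port's and Border's payoffs gives −4q + 6 = 4q + 1 ⇒ q = 5/8.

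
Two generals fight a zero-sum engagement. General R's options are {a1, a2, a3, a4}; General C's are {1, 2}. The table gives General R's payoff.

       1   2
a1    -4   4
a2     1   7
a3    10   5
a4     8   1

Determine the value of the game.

Row minima: a1 → -4, a2 → 1, a3 → 5, a4 → 1; maximin = 5.
Column maxima: 1 → 10, 2 → 7; minimax = 7.
5 ≠ 7, so there is no saddle point; optimal play is mixed.
a1 is strictly dominated by a2, so General R never plays it.
a4 is strictly dominated by a3, so General R never plays it.
On the remaining 2×2 (a2, a3 vs 1, 2):
Let General R play a2 with probability p. Expected payoff against 1: 1p + 10(1−p) = −9p + 10; against 2: 7p + 5(1−p) = 2p + 5.
Setting these equal: −9p + 10 = 2p + 5 ⇒ −11p = -5 ⇒ p = 5/11, and the value is (-9)·(5/11) + 10 = 65/11.
For General C: with q = P(1), equating a2's and a3's payoffs gives −6q + 7 = 5q + 5 ⇒ q = 2/11.

65/11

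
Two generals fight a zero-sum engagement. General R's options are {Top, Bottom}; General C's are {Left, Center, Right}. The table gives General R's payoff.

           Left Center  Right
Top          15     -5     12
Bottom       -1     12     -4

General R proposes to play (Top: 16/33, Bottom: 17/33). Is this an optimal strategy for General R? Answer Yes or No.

Against Left this mix gives (16/33)·15 + (17/33)·(-1) = 223/33.
Against Center this mix gives (16/33)·(-5) + (17/33)·12 = 124/33.
Against Right this mix gives (16/33)·12 + (17/33)·(-4) = 124/33.
All of General C's active replies (Center, Right) yield 124/33, and no column does worse for General R. The mix makes General C indifferent and guarantees 124/33, so it is optimal.

Yes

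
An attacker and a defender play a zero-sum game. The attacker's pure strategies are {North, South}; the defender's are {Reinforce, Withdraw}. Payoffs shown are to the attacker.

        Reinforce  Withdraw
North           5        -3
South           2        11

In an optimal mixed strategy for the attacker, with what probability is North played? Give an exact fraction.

9/17

Row minima: North → -3, South → 2; maximin = 2.
Column maxima: Reinforce → 5, Withdraw → 11; minimax = 5.
2 ≠ 5, so there is no saddle point; optimal play is mixed.
Let the attacker play North with probability p. Expected payoff against Reinforce: 5p + 2(1−p) = 3p + 2; against Withdraw: (-3)p + 11(1−p) = −14p + 11.
Setting these equal: 3p + 2 = −14p + 11 ⇒ 17p = 9 ⇒ p = 9/17, and the value is (3)·(9/17) + 2 = 61/17.
For the defender: with q = P(Reinforce), equating North's and South's payoffs gives 8q − 3 = −9q + 11 ⇒ q = 14/17.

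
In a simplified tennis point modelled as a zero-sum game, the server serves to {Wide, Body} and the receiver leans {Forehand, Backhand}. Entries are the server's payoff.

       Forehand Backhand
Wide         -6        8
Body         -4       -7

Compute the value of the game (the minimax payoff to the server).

Row minima: Wide → -6, Body → -7; maximin = -6.
Column maxima: Forehand → -4, Backhand → 8; minimax = -4.
-6 ≠ -4, so there is no saddle point; optimal play is mixed.
Let the server play Wide with probability p. Expected payoff against Forehand: (-6)p + (-4)(1−p) = −2p − 4; against Backhand: 8p + (-7)(1−p) = 15p − 7.
Setting these equal: −2p − 4 = 15p − 7 ⇒ −17p = -3 ⇒ p = 3/17, and the value is (-2)·(3/17) − 4 = -74/17.
For the receiver: with q = P(Forehand), equating Wide's and Body's payoffs gives −14q + 8 = 3q − 7 ⇒ q = 15/17.

-74/17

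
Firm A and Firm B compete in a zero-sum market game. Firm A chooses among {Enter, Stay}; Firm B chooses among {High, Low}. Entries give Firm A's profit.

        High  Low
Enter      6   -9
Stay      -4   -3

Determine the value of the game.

Row minima: Enter → -9, Stay → -4; maximin = -4.
Column maxima: High → 6, Low → -3; minimax = -3.
-4 ≠ -3, so there is no saddle point; optimal play is mixed.
Let Firm A play Enter with probability p. Expected payoff against High: 6p + (-4)(1−p) = 10p − 4; against Low: (-9)p + (-3)(1−p) = −6p − 3.
Setting these equal: 10p − 4 = −6p − 3 ⇒ 16p = 1 ⇒ p = 1/16, and the value is (10)·(1/16) − 4 = -27/8.
For Firm B: with q = P(High), equating Enter's and Stay's payoffs gives 15q − 9 = −q − 3 ⇒ q = 3/8.

-27/8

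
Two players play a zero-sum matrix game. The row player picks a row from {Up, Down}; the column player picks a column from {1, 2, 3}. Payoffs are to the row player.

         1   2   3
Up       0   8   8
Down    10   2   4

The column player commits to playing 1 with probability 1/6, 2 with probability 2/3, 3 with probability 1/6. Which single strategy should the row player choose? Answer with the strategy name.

Expected payoff of Up: (1/6)·0 + (2/3)·8 + (1/6)·8 = 20/3.
Expected payoff of Down: (1/6)·10 + (2/3)·2 + (1/6)·4 = 11/3.
The largest is 20/3, so the row player's best response is Up.

Up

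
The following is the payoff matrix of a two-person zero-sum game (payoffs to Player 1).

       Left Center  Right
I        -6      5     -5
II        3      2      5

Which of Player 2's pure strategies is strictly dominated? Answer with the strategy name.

Left holds Player 1's payoff strictly below Right in every row: -6 < -5, 3 < 5.
So Right is strictly dominated for Player 2.

Right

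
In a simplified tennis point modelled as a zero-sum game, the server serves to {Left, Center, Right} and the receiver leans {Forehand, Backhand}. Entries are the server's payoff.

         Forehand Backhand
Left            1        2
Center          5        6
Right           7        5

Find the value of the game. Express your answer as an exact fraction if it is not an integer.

Row minima: Left → 1, Center → 5, Right → 5; maximin = 5.
Column maxima: Forehand → 7, Backhand → 6; minimax = 6.
5 ≠ 6, so there is no saddle point; optimal play is mixed.
Left is strictly dominated by Center, so the server never plays it.
On the remaining 2×2 (Center, Right vs Forehand, Backhand):
Let the server play Center with probability p. Expected payoff against Forehand: 5p + 7(1−p) = −2p + 7; against Backhand: 6p + 5(1−p) = p + 5.
Setting these equal: −2p + 7 = p + 5 ⇒ −3p = -2 ⇒ p = 2/3, and the value is (-2)·(2/3) + 7 = 17/3.
For the receiver: with q = P(Forehand), equating Center's and Right's payoffs gives −q + 6 = 2q + 5 ⇒ q = 1/3.

17/3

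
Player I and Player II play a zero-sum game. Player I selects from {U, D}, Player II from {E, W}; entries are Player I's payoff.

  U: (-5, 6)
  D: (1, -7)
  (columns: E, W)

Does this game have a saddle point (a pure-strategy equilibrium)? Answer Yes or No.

No

Row minima: U → -5, D → -7; maximin = -5.
Column maxima: E → 1, W → 6; minimax = 1.
-5 ≠ 1, so no pure-strategy equilibrium exists.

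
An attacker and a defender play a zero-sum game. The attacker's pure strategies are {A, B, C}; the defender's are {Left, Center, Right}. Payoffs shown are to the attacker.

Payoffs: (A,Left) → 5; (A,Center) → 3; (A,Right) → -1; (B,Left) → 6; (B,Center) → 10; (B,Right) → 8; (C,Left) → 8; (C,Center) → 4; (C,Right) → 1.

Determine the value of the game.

58/9

Row minima: A → -1, B → 6, C → 1; maximin = 6.
Column maxima: Left → 8, Center → 10, Right → 8; minimax = 8.
6 ≠ 8, so there is no saddle point; optimal play is mixed.
A is strictly dominated by B, so the attacker never plays it.
Center is strictly dominated by Right (it gives the attacker strictly more in every row), so the defender never plays it.
On the remaining 2×2 (B, C vs Left, Right):
Let the attacker play B with probability p. Expected payoff against Left: 6p + 8(1−p) = −2p + 8; against Right: 8p + 1(1−p) = 7p + 1.
Setting these equal: −2p + 8 = 7p + 1 ⇒ −9p = -7 ⇒ p = 7/9, and the value is (-2)·(7/9) + 8 = 58/9.
For the defender: with q = P(Left), equating B's and C's payoffs gives −2q + 8 = 7q + 1 ⇒ q = 7/9.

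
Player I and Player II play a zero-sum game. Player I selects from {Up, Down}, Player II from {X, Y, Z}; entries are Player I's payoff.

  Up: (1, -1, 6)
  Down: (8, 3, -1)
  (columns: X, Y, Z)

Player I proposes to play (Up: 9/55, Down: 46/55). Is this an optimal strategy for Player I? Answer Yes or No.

No

Against X this mix gives (9/55)·1 + (46/55)·8 = 377/55.
Against Y this mix gives (9/55)·(-1) + (46/55)·3 = 129/55.
Against Z this mix gives (9/55)·6 + (46/55)·(-1) = 8/55.
Player II will play Z, holding Player I to 8/55. Shifting weight toward the row that does better against Z would raise this floor (the equalizing mix achieves 17/11 against both Z and Y), so the proposed strategy is not optimal.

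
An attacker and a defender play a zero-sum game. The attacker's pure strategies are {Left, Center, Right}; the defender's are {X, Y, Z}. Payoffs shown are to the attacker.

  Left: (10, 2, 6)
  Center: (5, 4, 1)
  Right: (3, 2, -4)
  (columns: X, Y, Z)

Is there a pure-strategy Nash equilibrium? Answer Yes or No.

Row minima: Left → 2, Center → 1, Right → -4; maximin = 2.
Column maxima: X → 10, Y → 4, Z → 6; minimax = 4.
2 ≠ 4, so no pure-strategy equilibrium exists.

No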